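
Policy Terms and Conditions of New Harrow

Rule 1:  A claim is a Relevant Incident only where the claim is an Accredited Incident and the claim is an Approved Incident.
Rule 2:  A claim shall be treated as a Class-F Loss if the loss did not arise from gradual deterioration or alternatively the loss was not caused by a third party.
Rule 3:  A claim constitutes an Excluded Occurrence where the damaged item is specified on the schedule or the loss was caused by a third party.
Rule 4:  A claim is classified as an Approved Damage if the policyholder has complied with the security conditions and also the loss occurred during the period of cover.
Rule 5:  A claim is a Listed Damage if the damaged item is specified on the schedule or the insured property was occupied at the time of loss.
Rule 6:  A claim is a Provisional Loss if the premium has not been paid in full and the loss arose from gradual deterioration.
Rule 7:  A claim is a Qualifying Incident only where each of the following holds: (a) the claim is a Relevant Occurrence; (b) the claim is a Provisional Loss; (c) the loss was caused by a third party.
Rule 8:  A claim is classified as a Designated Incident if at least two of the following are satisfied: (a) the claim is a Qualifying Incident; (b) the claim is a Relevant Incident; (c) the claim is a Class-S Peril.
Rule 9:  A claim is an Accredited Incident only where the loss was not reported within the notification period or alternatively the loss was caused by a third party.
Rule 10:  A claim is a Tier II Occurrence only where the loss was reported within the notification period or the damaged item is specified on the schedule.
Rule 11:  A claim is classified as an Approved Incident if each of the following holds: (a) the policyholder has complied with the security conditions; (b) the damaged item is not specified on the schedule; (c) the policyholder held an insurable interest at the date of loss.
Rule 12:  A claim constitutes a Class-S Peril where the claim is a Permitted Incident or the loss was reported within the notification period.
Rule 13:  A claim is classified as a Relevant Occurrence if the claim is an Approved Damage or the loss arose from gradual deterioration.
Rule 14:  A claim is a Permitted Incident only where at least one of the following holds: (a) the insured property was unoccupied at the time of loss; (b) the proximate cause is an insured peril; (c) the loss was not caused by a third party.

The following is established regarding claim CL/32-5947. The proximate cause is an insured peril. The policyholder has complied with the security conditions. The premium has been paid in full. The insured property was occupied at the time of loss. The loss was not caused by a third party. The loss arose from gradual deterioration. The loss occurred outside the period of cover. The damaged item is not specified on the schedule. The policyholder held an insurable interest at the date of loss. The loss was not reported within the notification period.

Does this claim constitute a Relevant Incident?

Yes

Under rule 9: the loss was not reported within the notification period? yes; or the loss was caused by a third party? no. So the claim is an Accredited Incident.
Under rule 11: the policyholder has complied with the security conditions? yes; and the damaged item is not specified on the schedule? yes; and the policyholder held an insurable interest at the date of loss? yes. So the claim is an Approved Incident.
Under rule 1: Accredited Incident (rule 9)? yes; and Approved Incident (rule 11)? yes. So the claim is a Relevant Incident.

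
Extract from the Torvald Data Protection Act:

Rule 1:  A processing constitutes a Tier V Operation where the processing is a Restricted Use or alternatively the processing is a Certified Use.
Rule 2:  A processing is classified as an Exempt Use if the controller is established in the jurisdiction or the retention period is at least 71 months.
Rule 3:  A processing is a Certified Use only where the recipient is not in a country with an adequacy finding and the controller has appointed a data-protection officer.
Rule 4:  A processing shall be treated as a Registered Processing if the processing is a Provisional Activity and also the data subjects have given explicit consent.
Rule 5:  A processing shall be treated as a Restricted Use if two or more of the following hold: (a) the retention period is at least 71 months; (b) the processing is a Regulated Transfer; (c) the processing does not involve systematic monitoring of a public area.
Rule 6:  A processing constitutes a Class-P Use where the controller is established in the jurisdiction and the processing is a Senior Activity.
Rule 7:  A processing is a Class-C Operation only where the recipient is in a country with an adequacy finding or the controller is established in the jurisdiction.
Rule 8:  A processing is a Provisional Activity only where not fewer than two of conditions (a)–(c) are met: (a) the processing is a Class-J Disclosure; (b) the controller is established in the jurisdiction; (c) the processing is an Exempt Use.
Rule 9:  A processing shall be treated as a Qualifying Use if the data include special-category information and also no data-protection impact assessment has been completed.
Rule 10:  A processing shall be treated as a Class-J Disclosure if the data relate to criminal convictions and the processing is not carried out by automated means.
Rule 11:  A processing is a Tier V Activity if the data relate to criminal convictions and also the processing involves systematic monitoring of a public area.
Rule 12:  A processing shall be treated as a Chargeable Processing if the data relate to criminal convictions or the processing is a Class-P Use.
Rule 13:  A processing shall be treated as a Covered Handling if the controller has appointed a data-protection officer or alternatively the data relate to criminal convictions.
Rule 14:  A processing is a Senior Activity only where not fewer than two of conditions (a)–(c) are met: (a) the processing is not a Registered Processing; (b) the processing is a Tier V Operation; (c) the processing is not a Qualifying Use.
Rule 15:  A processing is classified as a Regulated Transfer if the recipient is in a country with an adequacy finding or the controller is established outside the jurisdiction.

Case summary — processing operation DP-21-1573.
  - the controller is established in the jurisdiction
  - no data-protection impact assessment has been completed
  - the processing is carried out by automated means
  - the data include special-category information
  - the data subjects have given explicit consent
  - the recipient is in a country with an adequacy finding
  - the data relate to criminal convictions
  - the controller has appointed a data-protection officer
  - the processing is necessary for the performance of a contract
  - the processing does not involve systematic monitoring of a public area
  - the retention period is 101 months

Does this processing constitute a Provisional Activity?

Yes

Under rule 10: the data relate to criminal convictions? yes; and the processing is not carried out by automated means? no. So the processing is not a Class-J Disclosure.
Under rule 2: the controller is established in the jurisdiction? yes; or retention period: 101 months ≥ 71 months? yes. So the processing is an Exempt Use.
Under rule 8: Class-J Disclosure (rule 10)? no; the controller is established in the jurisdiction? yes; Exempt Use (rule 2)? yes — 2 of 3 hold (need ≥2) → satisfied.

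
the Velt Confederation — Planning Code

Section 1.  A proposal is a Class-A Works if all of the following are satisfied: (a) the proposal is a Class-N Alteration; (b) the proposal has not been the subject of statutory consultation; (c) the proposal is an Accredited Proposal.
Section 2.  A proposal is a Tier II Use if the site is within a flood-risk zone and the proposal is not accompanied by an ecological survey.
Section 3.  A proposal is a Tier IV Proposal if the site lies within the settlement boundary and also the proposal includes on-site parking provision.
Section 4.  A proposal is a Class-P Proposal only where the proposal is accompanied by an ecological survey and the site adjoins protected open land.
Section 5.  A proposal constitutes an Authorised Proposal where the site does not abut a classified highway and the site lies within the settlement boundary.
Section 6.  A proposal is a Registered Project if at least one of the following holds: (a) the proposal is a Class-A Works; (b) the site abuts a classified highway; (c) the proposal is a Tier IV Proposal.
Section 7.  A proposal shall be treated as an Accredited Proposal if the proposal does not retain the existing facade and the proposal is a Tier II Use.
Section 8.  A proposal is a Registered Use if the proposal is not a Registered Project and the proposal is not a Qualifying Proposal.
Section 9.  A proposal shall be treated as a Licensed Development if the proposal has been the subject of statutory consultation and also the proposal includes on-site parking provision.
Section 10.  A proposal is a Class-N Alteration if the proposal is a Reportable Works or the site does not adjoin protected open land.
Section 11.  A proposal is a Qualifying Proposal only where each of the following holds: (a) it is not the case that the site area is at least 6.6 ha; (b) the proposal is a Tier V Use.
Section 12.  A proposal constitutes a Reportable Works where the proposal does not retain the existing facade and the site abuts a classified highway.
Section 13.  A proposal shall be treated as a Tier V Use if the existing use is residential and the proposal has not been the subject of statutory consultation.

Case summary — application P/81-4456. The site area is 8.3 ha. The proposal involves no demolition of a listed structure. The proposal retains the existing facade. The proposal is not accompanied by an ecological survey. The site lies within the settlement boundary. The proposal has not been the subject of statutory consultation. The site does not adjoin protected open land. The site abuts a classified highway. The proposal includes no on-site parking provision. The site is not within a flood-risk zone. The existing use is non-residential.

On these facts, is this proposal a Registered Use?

No

section 12 — Reportable Works: [the proposal does not retain the existing facade? no] AND [the site abuts a classified highway? yes] → not satisfied.
section 10 — Class-N Alteration: [Reportable Works (section 12)? no] OR [the site does not adjoin protected open land? yes] → satisfied.
section 2 — Tier II Use: [the site is within a flood-risk zone? no] AND [the proposal is not accompanied by an ecological survey? yes] → not satisfied.
section 7 — Accredited Proposal: [the proposal does not retain the existing facade? no] AND [Tier II Use (section 2)? no] → not satisfied.
section 1 — Class-A Works: [Class-N Alteration (section 10)? yes] AND [the proposal has not been the subject of statutory consultation? yes] AND [Accredited Proposal (section 7)? no] → not satisfied.
section 3 — Tier IV Proposal: [the site lies within the settlement boundary? yes] AND [the proposal includes on-site parking provision? no] → not satisfied.
section 6 — Registered Project: [Class-A Works (section 1)? no] OR [the site abuts a classified highway? yes] OR [Tier IV Proposal (section 3)? no] → satisfied.
section 13 — Tier V Use: [the existing use is residential? no] AND [the proposal has not been the subject of statutory consultation? yes] → not satisfied.
section 11 — Qualifying Proposal: [site area: 8.3 ha ≥ 6.6 ha? yes, so negated condition no] AND [Tier V Use (section 13)? no] → not satisfied.
section 8 — Registered Use: [not a Registered Project (section 6)? no] AND [not a Qualifying Proposal (section 11)? yes] → not satisfied.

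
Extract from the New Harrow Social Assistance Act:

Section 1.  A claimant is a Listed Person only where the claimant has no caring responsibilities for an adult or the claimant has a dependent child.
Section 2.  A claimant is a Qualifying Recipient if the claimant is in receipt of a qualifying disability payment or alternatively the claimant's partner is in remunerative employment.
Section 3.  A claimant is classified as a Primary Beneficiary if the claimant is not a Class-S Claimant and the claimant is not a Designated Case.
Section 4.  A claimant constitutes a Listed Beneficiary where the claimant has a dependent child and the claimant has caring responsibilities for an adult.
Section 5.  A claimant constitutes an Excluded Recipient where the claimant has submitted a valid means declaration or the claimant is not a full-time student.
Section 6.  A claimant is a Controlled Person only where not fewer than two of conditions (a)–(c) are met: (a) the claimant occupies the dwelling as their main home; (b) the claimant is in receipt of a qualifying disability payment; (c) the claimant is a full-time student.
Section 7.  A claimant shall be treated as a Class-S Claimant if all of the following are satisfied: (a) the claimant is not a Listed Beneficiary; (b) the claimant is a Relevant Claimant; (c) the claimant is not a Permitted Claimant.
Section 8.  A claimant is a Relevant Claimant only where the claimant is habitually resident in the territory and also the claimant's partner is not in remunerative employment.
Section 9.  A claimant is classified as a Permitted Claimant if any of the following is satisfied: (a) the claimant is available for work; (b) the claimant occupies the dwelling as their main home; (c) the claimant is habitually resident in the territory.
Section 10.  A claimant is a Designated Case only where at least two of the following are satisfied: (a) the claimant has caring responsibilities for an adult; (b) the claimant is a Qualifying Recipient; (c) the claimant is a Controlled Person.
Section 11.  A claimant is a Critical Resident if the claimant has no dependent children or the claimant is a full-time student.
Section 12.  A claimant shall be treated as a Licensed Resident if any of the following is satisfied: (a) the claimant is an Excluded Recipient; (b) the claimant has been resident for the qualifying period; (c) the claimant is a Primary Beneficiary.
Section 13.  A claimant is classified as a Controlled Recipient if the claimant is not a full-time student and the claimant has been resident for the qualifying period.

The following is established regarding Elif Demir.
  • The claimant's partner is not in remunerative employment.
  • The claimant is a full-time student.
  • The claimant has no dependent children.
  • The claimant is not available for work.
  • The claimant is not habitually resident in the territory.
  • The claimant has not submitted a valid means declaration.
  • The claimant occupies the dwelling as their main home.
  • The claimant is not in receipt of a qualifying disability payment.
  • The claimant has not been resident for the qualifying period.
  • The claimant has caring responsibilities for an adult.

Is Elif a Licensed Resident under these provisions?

Under section 5: the claimant has submitted a valid means declaration? no; or the claimant is not a full-time student? no. So the claimant is not an Excluded Recipient.
Under section 4: the claimant has a dependent child? no; and the claimant has caring responsibilities for an adult? yes. So the claimant is not a Listed Beneficiary.
Under section 8: the claimant is habitually resident in the territory? no; and the claimant's partner is not in remunerative employment? yes. So the claimant is not a Relevant Claimant.
Under section 9: the claimant is available for work? no; or the claimant occupies the dwelling as their main home? yes; or the claimant is habitually resident in the territory? no. So the claimant is a Permitted Claimant.
Under section 7: not a Listed Beneficiary (section 4)? yes; and Relevant Claimant (section 8)? no; and not a Permitted Claimant (section 9)? no. So the claimant is not a Class-S Claimant.
Under section 2: the claimant is in receipt of a qualifying disability payment? no; or the claimant's partner is in remunerative employment? no. So the claimant is not a Qualifying Recipient.
Under section 6: the claimant occupies the dwelling as their main home? yes; the claimant is in receipt of a qualifying disability payment? no; the claimant is a full-time student? yes — 2 of 3 hold (need ≥2) → satisfied.
Under section 10: the claimant has caring responsibilities for an adult? yes; Qualifying Recipient (section 2)? no; Controlled Person (section 6)? yes — 2 of 3 hold (need ≥2) → satisfied.
Under section 3: not a Class-S Claimant (section 7)? yes; and not a Designated Case (section 10)? no. So the claimant is not a Primary Beneficiary.
Under section 12: Excluded Recipient (section 5)? no; or the claimant has been resident for the qualifying period? no; or Primary Beneficiary (section 3)? no. So the claimant is not a Licensed Resident.

No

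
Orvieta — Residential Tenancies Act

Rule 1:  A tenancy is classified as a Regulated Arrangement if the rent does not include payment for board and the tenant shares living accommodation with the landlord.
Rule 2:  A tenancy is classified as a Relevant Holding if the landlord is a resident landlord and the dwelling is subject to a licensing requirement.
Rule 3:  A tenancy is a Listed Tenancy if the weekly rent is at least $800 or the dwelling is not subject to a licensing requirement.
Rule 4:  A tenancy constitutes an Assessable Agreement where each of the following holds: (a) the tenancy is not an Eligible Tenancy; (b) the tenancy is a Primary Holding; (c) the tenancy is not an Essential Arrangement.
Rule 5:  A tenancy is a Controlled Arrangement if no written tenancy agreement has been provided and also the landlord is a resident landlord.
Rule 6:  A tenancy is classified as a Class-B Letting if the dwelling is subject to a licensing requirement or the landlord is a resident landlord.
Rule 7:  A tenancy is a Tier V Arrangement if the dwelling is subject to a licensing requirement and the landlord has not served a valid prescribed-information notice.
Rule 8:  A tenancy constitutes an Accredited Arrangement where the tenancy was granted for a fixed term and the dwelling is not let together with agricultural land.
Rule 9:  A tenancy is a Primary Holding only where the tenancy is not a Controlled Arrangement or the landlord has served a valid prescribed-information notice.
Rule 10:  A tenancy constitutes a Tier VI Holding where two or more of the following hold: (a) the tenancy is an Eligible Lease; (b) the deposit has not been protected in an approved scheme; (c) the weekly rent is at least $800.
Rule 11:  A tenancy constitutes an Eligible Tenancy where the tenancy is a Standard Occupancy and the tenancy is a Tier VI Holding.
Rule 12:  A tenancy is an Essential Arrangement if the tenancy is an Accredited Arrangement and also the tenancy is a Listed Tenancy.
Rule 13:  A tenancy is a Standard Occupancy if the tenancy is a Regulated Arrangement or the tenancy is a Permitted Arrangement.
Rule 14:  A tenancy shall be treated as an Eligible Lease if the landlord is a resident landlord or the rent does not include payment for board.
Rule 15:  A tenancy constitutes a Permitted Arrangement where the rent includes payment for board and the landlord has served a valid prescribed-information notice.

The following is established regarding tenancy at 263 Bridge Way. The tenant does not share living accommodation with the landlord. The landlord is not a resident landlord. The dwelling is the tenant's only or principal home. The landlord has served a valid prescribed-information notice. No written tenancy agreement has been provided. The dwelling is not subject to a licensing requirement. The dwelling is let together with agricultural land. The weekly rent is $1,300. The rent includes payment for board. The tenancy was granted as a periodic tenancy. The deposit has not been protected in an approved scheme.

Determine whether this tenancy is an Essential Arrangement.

rule 8 — Accredited Arrangement: [the tenancy was granted for a fixed term? no] AND [the dwelling is not let together with agricultural land? no] → not satisfied.
rule 3 — Listed Tenancy: [weekly rent: $1,300 ≥ $800? yes] OR [the dwelling is not subject to a licensing requirement? yes] → satisfied.
rule 12 — Essential Arrangement: [Accredited Arrangement (rule 8)? no] AND [Listed Tenancy (rule 3)? yes] → not satisfied.

No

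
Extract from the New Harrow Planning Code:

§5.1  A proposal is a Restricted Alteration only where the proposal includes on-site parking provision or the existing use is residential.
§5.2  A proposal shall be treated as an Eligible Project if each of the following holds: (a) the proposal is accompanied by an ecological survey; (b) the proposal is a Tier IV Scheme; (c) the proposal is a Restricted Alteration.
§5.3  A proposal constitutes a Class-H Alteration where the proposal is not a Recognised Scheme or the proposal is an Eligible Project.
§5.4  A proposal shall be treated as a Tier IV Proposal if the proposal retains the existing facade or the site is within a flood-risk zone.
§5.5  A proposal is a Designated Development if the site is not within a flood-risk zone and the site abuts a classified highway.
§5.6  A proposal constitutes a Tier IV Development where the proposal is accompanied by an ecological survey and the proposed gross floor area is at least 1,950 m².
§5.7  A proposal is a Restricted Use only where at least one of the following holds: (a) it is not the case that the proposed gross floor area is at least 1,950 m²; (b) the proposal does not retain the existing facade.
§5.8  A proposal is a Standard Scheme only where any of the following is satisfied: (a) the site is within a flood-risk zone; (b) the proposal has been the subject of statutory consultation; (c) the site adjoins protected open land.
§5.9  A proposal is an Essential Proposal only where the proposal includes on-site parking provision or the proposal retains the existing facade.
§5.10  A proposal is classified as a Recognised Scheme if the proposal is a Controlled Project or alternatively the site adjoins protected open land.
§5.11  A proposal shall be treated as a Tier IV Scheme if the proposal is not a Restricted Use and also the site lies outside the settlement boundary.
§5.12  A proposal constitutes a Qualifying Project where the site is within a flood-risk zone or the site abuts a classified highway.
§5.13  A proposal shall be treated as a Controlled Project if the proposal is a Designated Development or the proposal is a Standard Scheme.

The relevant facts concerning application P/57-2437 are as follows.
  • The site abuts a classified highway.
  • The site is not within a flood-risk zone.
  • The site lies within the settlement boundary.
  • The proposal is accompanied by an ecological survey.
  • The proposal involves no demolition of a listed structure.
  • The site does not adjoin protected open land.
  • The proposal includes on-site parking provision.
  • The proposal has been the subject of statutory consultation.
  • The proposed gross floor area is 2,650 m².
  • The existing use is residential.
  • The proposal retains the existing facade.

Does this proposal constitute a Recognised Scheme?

Yes

§5.5 — Designated Development: [the site is not within a flood-risk zone? yes] AND [the site abuts a classified highway? yes] → satisfied.
§5.8 — Standard Scheme: [the site is within a flood-risk zone? no] OR [the proposal has been the subject of statutory consultation? yes] OR [the site adjoins protected open land? no] → satisfied.
§5.13 — Controlled Project: [Designated Development (§5.5)? yes] OR [Standard Scheme (§5.8)? yes] → satisfied.
§5.10 — Recognised Scheme: [Controlled Project (§5.13)? yes] OR [the site adjoins protected open land? no] → satisfied.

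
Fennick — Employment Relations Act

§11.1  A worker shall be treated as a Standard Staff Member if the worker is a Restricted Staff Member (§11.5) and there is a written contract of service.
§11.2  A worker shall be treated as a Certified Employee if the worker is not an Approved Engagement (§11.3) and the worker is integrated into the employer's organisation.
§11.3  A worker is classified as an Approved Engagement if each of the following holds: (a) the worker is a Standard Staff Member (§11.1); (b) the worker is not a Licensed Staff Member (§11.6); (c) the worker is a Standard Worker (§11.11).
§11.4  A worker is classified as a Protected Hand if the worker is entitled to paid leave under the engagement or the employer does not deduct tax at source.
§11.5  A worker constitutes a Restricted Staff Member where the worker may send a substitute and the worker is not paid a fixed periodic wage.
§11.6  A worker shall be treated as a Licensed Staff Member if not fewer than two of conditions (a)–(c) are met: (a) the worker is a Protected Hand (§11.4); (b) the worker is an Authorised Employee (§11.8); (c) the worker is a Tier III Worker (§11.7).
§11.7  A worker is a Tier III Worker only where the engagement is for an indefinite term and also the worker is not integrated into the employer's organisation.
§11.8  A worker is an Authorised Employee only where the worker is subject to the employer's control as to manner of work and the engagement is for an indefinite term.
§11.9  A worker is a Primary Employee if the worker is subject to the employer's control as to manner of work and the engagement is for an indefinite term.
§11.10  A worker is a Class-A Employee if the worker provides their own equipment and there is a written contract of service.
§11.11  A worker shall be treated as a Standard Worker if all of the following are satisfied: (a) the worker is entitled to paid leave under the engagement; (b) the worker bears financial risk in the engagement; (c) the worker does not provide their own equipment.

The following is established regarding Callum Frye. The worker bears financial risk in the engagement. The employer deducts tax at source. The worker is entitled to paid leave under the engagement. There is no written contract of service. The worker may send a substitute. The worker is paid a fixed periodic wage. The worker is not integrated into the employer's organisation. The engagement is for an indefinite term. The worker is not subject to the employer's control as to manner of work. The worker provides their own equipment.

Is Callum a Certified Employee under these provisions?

No

§11.5 — Restricted Staff Member: [the worker may send a substitute? yes] AND [the worker is not paid a fixed periodic wage? no] → not satisfied.
§11.1 — Standard Staff Member: [Restricted Staff Member (§11.5)? no] AND [there is a written contract of service? no] → not satisfied.
§11.4 — Protected Hand: [the worker is entitled to paid leave under the engagement? yes] OR [the employer does not deduct tax at source? no] → satisfied.
§11.8 — Authorised Employee: [the worker is subject to the employer's control as to manner of work? no] AND [the engagement is for an indefinite term? yes] → not satisfied.
§11.7 — Tier III Worker: [the engagement is for an indefinite term? yes] AND [the worker is not integrated into the employer's organisation? yes] → satisfied.
§11.6 — Licensed Staff Member: Protected Hand (§11.4)? yes; Authorised Employee (§11.8)? no; Tier III Worker (§11.7)? yes — 2 of 3 hold (need ≥2) → satisfied.
§11.11 — Standard Worker: [the worker is entitled to paid leave under the engagement? yes] AND [the worker bears financial risk in the engagement? yes] AND [the worker does not provide their own equipment? no] → not satisfied.
§11.3 — Approved Engagement: [Standard Staff Member (§11.1)? no] AND [not a Licensed Staff Member (§11.6)? no] AND [Standard Worker (§11.11)? no] → not satisfied.
§11.2 — Certified Employee: [not an Approved Engagement (§11.3)? yes] AND [the worker is integrated into the employer's organisation? no] → not satisfied.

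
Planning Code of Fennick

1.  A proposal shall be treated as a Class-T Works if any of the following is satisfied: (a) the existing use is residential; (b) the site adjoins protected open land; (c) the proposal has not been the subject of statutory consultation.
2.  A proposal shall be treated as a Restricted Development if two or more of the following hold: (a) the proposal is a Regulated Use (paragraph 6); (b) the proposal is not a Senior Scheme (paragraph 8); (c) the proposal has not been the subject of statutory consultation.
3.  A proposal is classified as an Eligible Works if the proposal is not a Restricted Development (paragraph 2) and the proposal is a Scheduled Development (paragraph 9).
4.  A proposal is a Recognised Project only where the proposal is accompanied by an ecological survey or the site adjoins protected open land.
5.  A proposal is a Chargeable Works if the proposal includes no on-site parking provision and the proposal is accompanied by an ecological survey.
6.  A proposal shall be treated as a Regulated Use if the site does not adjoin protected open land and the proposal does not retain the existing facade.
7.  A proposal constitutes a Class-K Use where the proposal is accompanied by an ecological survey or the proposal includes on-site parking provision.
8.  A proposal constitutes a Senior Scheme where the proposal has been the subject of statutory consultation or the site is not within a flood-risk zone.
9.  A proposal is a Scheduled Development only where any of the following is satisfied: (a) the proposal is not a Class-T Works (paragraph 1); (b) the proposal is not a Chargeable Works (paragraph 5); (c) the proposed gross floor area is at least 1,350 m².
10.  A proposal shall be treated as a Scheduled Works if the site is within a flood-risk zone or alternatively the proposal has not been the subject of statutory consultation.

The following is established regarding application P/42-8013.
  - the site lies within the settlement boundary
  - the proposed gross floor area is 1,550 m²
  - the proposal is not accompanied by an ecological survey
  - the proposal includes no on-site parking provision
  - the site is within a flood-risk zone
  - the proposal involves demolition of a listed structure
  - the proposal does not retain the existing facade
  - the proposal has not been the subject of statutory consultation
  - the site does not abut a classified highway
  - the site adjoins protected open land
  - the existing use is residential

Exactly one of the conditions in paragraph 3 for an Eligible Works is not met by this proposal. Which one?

paragraph 6 — Regulated Use: [the site does not adjoin protected open land? no] AND [the proposal does not retain the existing facade? yes] → not satisfied.
paragraph 8 — Senior Scheme: [the proposal has been the subject of statutory consultation? no] OR [the site is not within a flood-risk zone? no] → not satisfied.
paragraph 2 — Restricted Development: Regulated Use (paragraph 6)? no; not a Senior Scheme (paragraph 8)? yes; the proposal has not been the subject of statutory consultation? yes — 2 of 3 hold (need ≥2) → satisfied.
paragraph 1 — Class-T Works: [the existing use is residential? yes] OR [the site adjoins protected open land? yes] OR [the proposal has not been the subject of statutory consultation? yes] → satisfied.
paragraph 5 — Chargeable Works: [the proposal includes no on-site parking provision? yes] AND [the proposal is accompanied by an ecological survey? no] → not satisfied.
paragraph 9 — Scheduled Development: [not a Class-T Works (paragraph 1)? no] OR [not a Chargeable Works (paragraph 5)? yes] OR [proposed gross floor area: 1,550 m² ≥ 1,350 m²? yes] → satisfied.
paragraph 3 — Eligible Works: [not a Restricted Development (paragraph 2)? no] AND [Scheduled Development (paragraph 9)? yes] → not satisfied.

Restricted Development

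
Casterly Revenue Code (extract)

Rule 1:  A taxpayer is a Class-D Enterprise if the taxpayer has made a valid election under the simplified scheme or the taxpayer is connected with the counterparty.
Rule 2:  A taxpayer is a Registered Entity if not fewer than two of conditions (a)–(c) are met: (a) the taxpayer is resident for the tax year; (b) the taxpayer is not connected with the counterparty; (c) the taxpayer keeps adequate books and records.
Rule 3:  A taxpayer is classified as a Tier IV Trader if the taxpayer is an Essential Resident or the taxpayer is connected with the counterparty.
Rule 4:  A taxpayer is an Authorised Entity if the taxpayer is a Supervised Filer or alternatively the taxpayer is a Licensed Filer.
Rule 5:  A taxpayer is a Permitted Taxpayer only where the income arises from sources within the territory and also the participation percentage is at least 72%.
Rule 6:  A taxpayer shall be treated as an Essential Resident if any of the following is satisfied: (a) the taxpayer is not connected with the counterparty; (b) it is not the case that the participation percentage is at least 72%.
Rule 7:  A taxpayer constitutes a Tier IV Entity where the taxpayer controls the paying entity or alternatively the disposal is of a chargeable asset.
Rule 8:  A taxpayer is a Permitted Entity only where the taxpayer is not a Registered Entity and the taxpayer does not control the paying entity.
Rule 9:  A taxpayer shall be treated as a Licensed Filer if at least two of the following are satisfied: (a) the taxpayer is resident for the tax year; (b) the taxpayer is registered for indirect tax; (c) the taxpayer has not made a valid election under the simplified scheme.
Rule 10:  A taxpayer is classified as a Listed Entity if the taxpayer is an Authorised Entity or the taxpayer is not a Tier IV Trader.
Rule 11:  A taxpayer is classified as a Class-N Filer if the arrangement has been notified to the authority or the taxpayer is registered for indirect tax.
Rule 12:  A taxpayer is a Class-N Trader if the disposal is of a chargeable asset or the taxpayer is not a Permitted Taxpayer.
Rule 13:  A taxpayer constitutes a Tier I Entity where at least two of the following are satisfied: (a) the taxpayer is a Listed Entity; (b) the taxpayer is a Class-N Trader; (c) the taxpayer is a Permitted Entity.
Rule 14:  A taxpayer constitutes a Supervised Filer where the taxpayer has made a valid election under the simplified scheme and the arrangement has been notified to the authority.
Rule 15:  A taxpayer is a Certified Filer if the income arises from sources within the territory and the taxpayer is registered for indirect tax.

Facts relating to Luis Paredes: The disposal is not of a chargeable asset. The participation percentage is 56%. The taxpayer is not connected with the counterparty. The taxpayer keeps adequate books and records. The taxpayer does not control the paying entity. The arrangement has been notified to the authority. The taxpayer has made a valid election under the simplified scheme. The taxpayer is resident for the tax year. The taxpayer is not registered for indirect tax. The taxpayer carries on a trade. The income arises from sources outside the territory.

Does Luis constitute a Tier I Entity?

Yes

rule 14 — Supervised Filer: [the taxpayer has made a valid election under the simplified scheme? yes] AND [the arrangement has been notified to the authority? yes] → satisfied.
rule 9 — Licensed Filer: the taxpayer is resident for the tax year? yes; the taxpayer is registered for indirect tax? no; the taxpayer has not made a valid election under the simplified scheme? no — 1 of 3 hold (need ≥2) → not satisfied.
rule 4 — Authorised Entity: [Supervised Filer (rule 14)? yes] OR [Licensed Filer (rule 9)? no] → satisfied.
rule 6 — Essential Resident: [the taxpayer is not connected with the counterparty? yes] OR [participation percentage: 56% ≥ 72%? no, so negated condition yes] → satisfied.
rule 3 — Tier IV Trader: [Essential Resident (rule 6)? yes] OR [the taxpayer is connected with the counterparty? no] → satisfied.
rule 10 — Listed Entity: [Authorised Entity (rule 4)? yes] OR [not a Tier IV Trader (rule 3)? no] → satisfied.
rule 5 — Permitted Taxpayer: [the income arises from sources within the territory? no] AND [participation percentage: 56% ≥ 72%? no] → not satisfied.
rule 12 — Class-N Trader: [the disposal is of a chargeable asset? no] OR [not a Permitted Taxpayer (rule 5)? yes] → satisfied.
rule 2 — Registered Entity: the taxpayer is resident for the tax year? yes; the taxpayer is not connected with the counterparty? yes; the taxpayer keeps adequate books and records? yes — 3 of 3 hold (need ≥2) → satisfied.
rule 8 — Permitted Entity: [not a Registered Entity (rule 2)? no] AND [the taxpayer does not control the paying entity? yes] → not satisfied.
rule 13 — Tier I Entity: Listed Entity (rule 10)? yes; Class-N Trader (rule 12)? yes; Permitted Entity (rule 8)? no — 2 of 3 hold (need ≥2) → satisfied.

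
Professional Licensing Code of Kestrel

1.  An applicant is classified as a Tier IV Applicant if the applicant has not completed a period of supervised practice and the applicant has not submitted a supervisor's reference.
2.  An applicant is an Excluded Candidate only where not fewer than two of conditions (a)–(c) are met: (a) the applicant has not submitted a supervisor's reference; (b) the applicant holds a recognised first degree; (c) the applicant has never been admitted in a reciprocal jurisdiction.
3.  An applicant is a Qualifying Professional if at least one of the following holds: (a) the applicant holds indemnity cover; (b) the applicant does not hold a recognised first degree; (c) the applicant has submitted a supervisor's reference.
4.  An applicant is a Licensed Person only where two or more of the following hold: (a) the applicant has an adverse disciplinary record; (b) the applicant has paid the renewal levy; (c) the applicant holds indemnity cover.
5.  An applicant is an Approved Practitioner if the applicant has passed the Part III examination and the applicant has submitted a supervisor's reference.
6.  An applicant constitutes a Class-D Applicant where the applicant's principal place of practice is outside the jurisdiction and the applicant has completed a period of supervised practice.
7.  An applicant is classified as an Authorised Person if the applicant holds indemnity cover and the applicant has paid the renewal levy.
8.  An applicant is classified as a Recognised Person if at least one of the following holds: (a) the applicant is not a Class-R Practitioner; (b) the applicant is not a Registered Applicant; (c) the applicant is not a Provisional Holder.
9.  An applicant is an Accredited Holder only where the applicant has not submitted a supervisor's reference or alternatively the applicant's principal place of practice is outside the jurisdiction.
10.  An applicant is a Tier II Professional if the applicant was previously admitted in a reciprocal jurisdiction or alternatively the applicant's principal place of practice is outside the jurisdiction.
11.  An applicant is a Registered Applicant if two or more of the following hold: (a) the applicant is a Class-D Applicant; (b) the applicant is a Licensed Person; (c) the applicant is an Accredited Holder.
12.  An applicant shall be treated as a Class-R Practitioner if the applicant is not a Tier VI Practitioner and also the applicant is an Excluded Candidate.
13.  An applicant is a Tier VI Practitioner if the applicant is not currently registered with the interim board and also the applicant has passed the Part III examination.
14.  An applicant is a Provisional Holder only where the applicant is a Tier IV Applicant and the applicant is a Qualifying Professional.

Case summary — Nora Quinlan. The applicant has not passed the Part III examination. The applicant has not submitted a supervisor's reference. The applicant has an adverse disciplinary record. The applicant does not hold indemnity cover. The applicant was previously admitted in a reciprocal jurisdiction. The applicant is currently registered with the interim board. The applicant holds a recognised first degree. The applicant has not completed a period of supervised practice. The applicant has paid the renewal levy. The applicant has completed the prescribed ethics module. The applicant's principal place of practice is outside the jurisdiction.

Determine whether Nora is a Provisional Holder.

paragraph 1 — Tier IV Applicant: [the applicant has not completed a period of supervised practice? yes] AND [the applicant has not submitted a supervisor's reference? yes] → satisfied.
paragraph 3 — Qualifying Professional: [the applicant holds indemnity cover? no] OR [the applicant does not hold a recognised first degree? no] OR [the applicant has submitted a supervisor's reference? no] → not satisfied.
paragraph 14 — Provisional Holder: [Tier IV Applicant (paragraph 1)? yes] AND [Qualifying Professional (paragraph 3)? no] → not satisfied.

No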